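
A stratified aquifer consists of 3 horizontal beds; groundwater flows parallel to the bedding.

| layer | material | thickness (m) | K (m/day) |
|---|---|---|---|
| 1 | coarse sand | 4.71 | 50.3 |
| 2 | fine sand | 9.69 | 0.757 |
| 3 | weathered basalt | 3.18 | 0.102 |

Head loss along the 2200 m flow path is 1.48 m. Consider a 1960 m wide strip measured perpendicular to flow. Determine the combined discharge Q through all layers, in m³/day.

322

Flow is parallel to layering, so each bed carries its own Darcy discharge and the transmissivities add.
Σ(K_i·b_i) = 50.3×4.71 + 0.757×9.69 + 0.102×3.18 = 244.6 m²/day.
Hydraulic gradient i = Δh / L = 1.48 / 2200 = 0.0006727.
Q = Σ(K_i·b_i) · W · i = 244.6 × 1960 × 0.0006727 = 322.5 m³/day.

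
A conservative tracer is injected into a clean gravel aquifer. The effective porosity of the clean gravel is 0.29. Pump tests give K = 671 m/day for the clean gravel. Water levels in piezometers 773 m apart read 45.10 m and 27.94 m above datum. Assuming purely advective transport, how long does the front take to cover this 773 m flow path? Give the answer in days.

Hydraulic gradient i = (45.10 − 27.94) / 773 = 17.16 / 773 = 0.02220.
Darcy flux q = K · i = 671.0 × 0.02220 = 14.90 m/day.
Seepage velocity v = q / n_e = 14.90 / 0.29 = 51.36 m/day.
Travel time t = L / v = 773 / 51.36 = 15.05 days.

15.0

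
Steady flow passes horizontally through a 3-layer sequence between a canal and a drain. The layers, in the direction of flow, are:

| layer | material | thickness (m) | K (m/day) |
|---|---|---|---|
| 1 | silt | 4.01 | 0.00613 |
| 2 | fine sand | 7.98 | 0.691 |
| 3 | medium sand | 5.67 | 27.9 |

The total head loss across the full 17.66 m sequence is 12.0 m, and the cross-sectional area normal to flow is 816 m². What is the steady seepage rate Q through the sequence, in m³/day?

Flow is perpendicular to layering, so the layers act in series and the equivalent K is the thickness-weighted harmonic mean.
Total thickness L = 4.01 + 7.98 + 5.67 = 17.66 m.
Σ(b_i/K_i) = 4.01/0.00613 + 7.98/0.691 + 5.67/27.9 = 665.9 d.
K_eq = L / Σ(b_i/K_i) = 17.66 / 665.9 = 0.02652 m/day.
Q = K_eq · A · (Δh/L) = 0.02652 × 816 × (12.0/17.66) = 14.70 m³/day.

14.7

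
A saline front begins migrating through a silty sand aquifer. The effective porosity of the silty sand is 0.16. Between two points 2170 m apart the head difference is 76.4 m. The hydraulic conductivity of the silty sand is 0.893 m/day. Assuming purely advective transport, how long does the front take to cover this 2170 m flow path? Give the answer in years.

30.2

Hydraulic gradient i = Δh / L = 76.4 / 2170 = 0.03521.
Darcy flux q = K · i = 0.8930 × 0.03521 = 0.03144 m/day.
Seepage velocity v = q / n_e = 0.03144 / 0.16 = 0.1965 m/day.
Travel time t = L / v = 2170 / 0.1965 = 11043 days = 30.23 years.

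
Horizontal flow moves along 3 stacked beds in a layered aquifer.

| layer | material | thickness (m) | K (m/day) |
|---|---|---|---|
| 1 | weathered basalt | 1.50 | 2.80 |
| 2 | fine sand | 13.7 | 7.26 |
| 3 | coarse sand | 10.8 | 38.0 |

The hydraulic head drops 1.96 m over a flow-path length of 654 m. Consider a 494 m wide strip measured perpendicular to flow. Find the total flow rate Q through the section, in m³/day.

Flow is parallel to layering, so each bed carries its own Darcy discharge and the transmissivities add.
Σ(K_i·b_i) = 2.80×1.50 + 7.26×13.7 + 38.0×10.8 = 514.1 m²/day.
Hydraulic gradient i = Δh / L = 1.96 / 654 = 0.002997.
Q = Σ(K_i·b_i) · W · i = 514.1 × 494 × 0.002997 = 761.1 m³/day.

761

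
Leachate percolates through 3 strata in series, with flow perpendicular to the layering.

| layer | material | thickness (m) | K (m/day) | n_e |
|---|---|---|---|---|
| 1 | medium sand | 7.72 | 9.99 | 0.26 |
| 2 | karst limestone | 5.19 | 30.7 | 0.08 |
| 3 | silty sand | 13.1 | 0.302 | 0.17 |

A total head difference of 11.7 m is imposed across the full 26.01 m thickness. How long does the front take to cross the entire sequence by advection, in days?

17.6

With flow normal to the layers, continuity requires the same specific discharge q through every layer.
Σ(b_i/K_i) = 7.72/9.99 + 5.19/30.7 + 13.1/0.302 = 44.32 d.
q = Δh / Σ(b_i/K_i) = 11.7 / 44.32 = 0.2640 m/day.
In each layer the seepage velocity is v_i = q/n_i, so the layer transit time is t_i = b_i·n_i / q:
  layer 1 (medium sand): t_1 = 7.72 × 0.26 / 0.2640 = 7.603 d
  layer 2 (karst limestone): t_2 = 5.19 × 0.08 / 0.2640 = 1.573 d
  layer 3 (silty sand): t_3 = 13.1 × 0.17 / 0.2640 = 8.436 d
Total t = Σ t_i = 17.61 days.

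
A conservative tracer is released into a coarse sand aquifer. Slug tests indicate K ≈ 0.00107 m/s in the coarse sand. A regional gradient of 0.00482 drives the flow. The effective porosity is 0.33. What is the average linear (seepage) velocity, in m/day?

1.35

Convert K: 0.00107 m/s × 86400 = 92.45 m/day.
Hydraulic gradient i = 0.00482.
Darcy flux q = K · i = 92.45 × 0.004820 = 0.4456 m/day.
Seepage velocity v = q / n_e = 0.4456 / 0.33 = 1.350 m/day.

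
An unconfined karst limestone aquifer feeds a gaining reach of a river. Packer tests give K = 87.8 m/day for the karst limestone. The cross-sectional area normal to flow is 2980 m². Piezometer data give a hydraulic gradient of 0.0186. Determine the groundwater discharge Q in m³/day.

Hydraulic gradient i = 0.0186.
Darcy's law: Q = K · A · i = 87.80 × 2980 × 0.01860 = 4867 m³/day.

4870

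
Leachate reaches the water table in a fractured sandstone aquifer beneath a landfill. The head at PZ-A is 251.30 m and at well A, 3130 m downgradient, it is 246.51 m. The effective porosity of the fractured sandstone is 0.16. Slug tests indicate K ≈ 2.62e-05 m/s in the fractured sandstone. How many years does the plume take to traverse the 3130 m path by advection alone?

Convert K: 2.62e-05 m/s × 86400 = 2.264 m/day.
Hydraulic gradient i = (251.30 − 246.51) / 3130 = 4.79 / 3130 = 0.001530.
Darcy flux q = K · i = 2.264 × 0.001530 = 0.003464 m/day.
Seepage velocity v = q / n_e = 0.003464 / 0.16 = 0.02165 m/day.
Travel time t = L / v = 3130 / 0.02165 = 1.446e+05 days = 395.8 years.

396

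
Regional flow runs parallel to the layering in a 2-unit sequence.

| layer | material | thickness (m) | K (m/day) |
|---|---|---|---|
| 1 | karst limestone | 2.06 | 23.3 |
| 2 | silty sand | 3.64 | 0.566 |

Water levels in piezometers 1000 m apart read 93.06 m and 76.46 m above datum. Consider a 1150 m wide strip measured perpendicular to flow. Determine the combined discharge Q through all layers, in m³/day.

Flow is parallel to layering, so each bed carries its own Darcy discharge and the transmissivities add.
Σ(K_i·b_i) = 23.3×2.06 + 0.566×3.64 = 50.06 m²/day.
Hydraulic gradient i = (93.06 − 76.46) / 1000 = 16.6 / 1000 = 0.01660.
Q = Σ(K_i·b_i) · W · i = 50.06 × 1150 × 0.01660 = 955.6 m³/day.

956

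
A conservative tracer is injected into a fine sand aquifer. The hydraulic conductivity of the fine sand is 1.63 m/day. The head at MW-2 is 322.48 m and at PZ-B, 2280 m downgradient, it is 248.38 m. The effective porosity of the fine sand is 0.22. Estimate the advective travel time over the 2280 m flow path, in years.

25.9

Hydraulic gradient i = (322.48 − 248.38) / 2280 = 74.1 / 2280 = 0.03250.
Darcy flux q = K · i = 1.630 × 0.03250 = 0.05297 m/day.
Seepage velocity v = q / n_e = 0.05297 / 0.22 = 0.2408 m/day.
Travel time t = L / v = 2280 / 0.2408 = 9469 days = 25.92 years.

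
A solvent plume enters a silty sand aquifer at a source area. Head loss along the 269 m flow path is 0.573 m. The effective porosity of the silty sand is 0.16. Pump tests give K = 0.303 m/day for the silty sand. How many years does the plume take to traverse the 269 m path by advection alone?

183

Hydraulic gradient i = Δh / L = 0.573 / 269 = 0.002130.
Darcy flux q = K · i = 0.3030 × 0.002130 = 0.0006454 m/day.
Seepage velocity v = q / n_e = 0.0006454 / 0.16 = 0.004034 m/day.
Travel time t = L / v = 269 / 0.004034 = 66685 days = 182.6 years.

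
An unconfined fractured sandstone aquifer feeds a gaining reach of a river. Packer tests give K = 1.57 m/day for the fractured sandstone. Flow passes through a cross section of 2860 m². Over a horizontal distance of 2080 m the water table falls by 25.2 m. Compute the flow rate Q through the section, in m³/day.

54.4

Hydraulic gradient i = Δh / L = 25.2 / 2080 = 0.01212.
Darcy's law: Q = K · A · i = 1.570 × 2860 × 0.01212 = 54.40 m³/day.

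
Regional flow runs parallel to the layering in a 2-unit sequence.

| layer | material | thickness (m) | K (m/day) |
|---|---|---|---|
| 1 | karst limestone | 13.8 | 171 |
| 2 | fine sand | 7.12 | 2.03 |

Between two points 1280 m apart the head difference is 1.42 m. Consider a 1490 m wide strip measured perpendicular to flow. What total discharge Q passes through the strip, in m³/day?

3920

Flow is parallel to layering, so each bed carries its own Darcy discharge and the transmissivities add.
Σ(K_i·b_i) = 171×13.8 + 2.03×7.12 = 2374 m²/day.
Hydraulic gradient i = Δh / L = 1.42 / 1280 = 0.001109.
Q = Σ(K_i·b_i) · W · i = 2374 × 1490 × 0.001109 = 3925 m³/day.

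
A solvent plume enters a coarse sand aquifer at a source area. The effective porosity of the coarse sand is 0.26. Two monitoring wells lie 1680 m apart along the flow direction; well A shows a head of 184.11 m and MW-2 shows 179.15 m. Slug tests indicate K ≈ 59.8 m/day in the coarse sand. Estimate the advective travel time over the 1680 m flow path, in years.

6.77

Hydraulic gradient i = (184.11 − 179.15) / 1680 = 4.96 / 1680 = 0.002952.
Darcy flux q = K · i = 59.80 × 0.002952 = 0.1766 m/day.
Seepage velocity v = q / n_e = 0.1766 / 0.26 = 0.6790 m/day.
Travel time t = L / v = 1680 / 0.6790 = 2474 days = 6.774 years.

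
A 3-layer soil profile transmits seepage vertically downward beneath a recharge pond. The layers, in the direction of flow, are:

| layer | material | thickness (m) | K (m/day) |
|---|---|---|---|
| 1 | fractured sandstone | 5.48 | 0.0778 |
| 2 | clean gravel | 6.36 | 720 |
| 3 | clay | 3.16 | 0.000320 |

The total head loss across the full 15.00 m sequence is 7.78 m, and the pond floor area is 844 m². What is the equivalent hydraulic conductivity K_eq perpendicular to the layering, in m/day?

0.00151

Flow is perpendicular to layering, so the layers act in series and the equivalent K is the thickness-weighted harmonic mean.
Total thickness L = 5.48 + 6.36 + 3.16 = 15.00 m.
Σ(b_i/K_i) = 5.48/0.0778 + 6.36/720 + 3.16/0.000320 = 9945 d.
K_eq = L / Σ(b_i/K_i) = 15.00 / 9945 = 0.001508 m/day.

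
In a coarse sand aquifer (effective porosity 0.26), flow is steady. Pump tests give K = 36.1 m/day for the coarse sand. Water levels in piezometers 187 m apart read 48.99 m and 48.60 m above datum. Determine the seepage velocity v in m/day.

0.290

Hydraulic gradient i = (48.99 − 48.60) / 187 = 0.39 / 187 = 0.002086.
Darcy flux q = K · i = 36.10 × 0.002086 = 0.07529 m/day.
Seepage velocity v = q / n_e = 0.07529 / 0.26 = 0.2896 m/day.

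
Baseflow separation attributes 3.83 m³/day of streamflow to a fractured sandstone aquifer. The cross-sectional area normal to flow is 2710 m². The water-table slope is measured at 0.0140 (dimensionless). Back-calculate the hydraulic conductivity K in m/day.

Hydraulic gradient i = 0.0140.
From Q = K·A·i, K = Q / (A·i) = 3.83 / (2710 × 0.01400) = 0.1009 m/day.

0.101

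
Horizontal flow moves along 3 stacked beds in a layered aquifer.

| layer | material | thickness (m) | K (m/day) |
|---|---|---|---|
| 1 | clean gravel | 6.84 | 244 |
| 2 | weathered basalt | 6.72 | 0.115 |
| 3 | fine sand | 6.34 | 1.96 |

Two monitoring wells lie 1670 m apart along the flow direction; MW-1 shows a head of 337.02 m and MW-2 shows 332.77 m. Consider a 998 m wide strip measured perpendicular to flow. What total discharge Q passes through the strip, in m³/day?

Flow is parallel to layering, so each bed carries its own Darcy discharge and the transmissivities add.
Σ(K_i·b_i) = 244×6.84 + 0.115×6.72 + 1.96×6.34 = 1682 m²/day.
Hydraulic gradient i = (337.02 − 332.77) / 1670 = 4.25 / 1670 = 0.002545.
Q = Σ(K_i·b_i) · W · i = 1682 × 998 × 0.002545 = 4272 m³/day.

4270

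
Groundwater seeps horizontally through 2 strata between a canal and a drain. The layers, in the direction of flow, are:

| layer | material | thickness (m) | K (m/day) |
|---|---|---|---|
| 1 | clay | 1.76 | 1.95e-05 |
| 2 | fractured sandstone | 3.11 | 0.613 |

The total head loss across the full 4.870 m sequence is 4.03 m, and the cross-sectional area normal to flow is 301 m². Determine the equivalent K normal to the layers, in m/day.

Flow is perpendicular to layering, so the layers act in series and the equivalent K is the thickness-weighted harmonic mean.
Total thickness L = 1.76 + 3.11 = 4.870 m.
Σ(b_i/K_i) = 1.76/1.95e-05 + 3.11/0.613 = 90261 d.
K_eq = L / Σ(b_i/K_i) = 4.870 / 90261 = 5.395e-05 m/day.

5.40e-05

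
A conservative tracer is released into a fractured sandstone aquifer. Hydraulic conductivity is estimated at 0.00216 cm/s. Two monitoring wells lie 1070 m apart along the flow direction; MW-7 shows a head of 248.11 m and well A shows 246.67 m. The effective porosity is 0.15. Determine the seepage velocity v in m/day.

0.0167

Convert K: 0.00216 cm/s × 864 = 1.866 m/day.
Hydraulic gradient i = (248.11 − 246.67) / 1070 = 1.44 / 1070 = 0.001346.
Darcy flux q = K · i = 1.866 × 0.001346 = 0.002512 m/day.
Seepage velocity v = q / n_e = 0.002512 / 0.15 = 0.01674 m/day.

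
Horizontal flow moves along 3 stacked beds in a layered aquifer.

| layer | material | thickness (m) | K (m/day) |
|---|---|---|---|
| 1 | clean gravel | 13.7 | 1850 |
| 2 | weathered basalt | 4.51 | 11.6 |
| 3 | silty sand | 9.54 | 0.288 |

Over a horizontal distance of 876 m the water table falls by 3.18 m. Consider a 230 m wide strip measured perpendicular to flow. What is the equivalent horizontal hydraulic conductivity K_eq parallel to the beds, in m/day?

915

Flow is parallel to layering, so each bed carries its own Darcy discharge and the transmissivities add.
Σ(K_i·b_i) = 1850×13.7 + 11.6×4.51 + 0.288×9.54 = 25400 m²/day.
Total thickness b = 27.75 m, so K_eq = Σ(K_i·b_i)/b = 915.3 m/day.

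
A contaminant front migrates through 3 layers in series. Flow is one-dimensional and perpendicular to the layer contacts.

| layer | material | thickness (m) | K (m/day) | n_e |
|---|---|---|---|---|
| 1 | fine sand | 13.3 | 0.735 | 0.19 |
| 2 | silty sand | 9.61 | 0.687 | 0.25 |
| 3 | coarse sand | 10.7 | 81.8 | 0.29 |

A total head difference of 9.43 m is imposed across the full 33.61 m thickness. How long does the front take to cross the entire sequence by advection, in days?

With flow normal to the layers, continuity requires the same specific discharge q through every layer.
Σ(b_i/K_i) = 13.3/0.735 + 9.61/0.687 + 10.7/81.8 = 32.21 d.
q = Δh / Σ(b_i/K_i) = 9.43 / 32.21 = 0.2927 m/day.
In each layer the seepage velocity is v_i = q/n_i, so the layer transit time is t_i = b_i·n_i / q:
  layer 1 (fine sand): t_1 = 13.3 × 0.19 / 0.2927 = 8.633 d
  layer 2 (silty sand): t_2 = 9.61 × 0.25 / 0.2927 = 8.207 d
  layer 3 (coarse sand): t_3 = 10.7 × 0.29 / 0.2927 = 10.60 d
Total t = Σ t_i = 27.44 days.

27.4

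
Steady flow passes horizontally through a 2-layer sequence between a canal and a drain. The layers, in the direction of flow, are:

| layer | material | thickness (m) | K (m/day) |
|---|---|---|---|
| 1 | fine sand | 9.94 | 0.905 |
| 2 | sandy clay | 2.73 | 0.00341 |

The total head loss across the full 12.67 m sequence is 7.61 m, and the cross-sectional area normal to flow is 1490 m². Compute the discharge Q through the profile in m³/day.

14.0

Flow is perpendicular to layering, so the layers act in series and the equivalent K is the thickness-weighted harmonic mean.
Total thickness L = 9.94 + 2.73 = 12.67 m.
Σ(b_i/K_i) = 9.94/0.905 + 2.73/0.00341 = 811.6 d.
K_eq = L / Σ(b_i/K_i) = 12.67 / 811.6 = 0.01561 m/day.
Q = K_eq · A · (Δh/L) = 0.01561 × 1490 × (7.61/12.67) = 13.97 m³/day.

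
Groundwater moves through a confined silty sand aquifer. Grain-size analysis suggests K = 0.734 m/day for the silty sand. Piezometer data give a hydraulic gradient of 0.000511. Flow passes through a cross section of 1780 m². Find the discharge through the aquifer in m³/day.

Hydraulic gradient i = 0.000511.
Darcy's law: Q = K · A · i = 0.7340 × 1780 × 0.0005110 = 0.6676 m³/day.

0.668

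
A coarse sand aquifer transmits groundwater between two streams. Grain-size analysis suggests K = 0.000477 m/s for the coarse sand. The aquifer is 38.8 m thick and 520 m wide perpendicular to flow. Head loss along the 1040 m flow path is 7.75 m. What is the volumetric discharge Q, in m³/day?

6200

Convert K: 0.000477 m/s × 86400 = 41.21 m/day.
Cross-sectional area A = 520 × 38.8 = 20176 m².
Hydraulic gradient i = Δh / L = 7.75 / 1040 = 0.007452.
Darcy's law: Q = K · A · i = 41.21 × 20176 × 0.007452 = 6196 m³/day.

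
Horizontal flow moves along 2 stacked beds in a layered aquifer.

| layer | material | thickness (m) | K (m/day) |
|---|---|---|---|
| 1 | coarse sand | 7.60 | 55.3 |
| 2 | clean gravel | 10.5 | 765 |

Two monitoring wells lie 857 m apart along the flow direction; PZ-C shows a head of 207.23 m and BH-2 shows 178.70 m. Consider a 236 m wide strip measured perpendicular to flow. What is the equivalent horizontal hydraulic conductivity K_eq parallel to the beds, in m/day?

Flow is parallel to layering, so each bed carries its own Darcy discharge and the transmissivities add.
Σ(K_i·b_i) = 55.3×7.60 + 765×10.5 = 8453 m²/day.
Total thickness b = 18.10 m, so K_eq = Σ(K_i·b_i)/b = 467.0 m/day.

467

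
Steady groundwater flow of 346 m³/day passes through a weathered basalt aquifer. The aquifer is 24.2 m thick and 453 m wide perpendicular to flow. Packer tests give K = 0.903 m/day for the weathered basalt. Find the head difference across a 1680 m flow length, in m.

Cross-sectional area A = 453 × 24.2 = 10963 m².
From Q = K·A·i, i = Q / (K·A) = 346 / (0.9030 × 10963) = 0.03495.
Head loss Δh = i · L = 0.03495 × 1680 = 58.72 m.

58.7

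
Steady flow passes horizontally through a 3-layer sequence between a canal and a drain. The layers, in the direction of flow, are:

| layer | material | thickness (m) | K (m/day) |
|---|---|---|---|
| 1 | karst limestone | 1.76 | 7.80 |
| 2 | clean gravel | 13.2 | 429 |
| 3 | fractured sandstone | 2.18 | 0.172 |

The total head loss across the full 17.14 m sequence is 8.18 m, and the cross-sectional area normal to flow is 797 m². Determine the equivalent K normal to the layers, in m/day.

1.33

Flow is perpendicular to layering, so the layers act in series and the equivalent K is the thickness-weighted harmonic mean.
Total thickness L = 1.76 + 13.2 + 2.18 = 17.14 m.
Σ(b_i/K_i) = 1.76/7.80 + 13.2/429 + 2.18/0.172 = 12.93 d.
K_eq = L / Σ(b_i/K_i) = 17.14 / 12.93 = 1.326 m/day.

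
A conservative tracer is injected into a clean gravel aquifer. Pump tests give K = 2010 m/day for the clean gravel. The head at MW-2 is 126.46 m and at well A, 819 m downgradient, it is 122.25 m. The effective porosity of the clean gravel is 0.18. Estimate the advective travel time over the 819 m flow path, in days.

Hydraulic gradient i = (126.46 − 122.25) / 819 = 4.21 / 819 = 0.005140.
Darcy flux q = K · i = 2010 × 0.005140 = 10.33 m/day.
Seepage velocity v = q / n_e = 10.33 / 0.18 = 57.40 m/day.
Travel time t = L / v = 819 / 57.40 = 14.27 days.

14.3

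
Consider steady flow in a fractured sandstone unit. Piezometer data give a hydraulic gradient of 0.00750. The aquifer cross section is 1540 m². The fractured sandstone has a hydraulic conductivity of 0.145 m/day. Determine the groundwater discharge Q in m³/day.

1.67

Hydraulic gradient i = 0.00750.
Darcy's law: Q = K · A · i = 0.1450 × 1540 × 0.007500 = 1.675 m³/day.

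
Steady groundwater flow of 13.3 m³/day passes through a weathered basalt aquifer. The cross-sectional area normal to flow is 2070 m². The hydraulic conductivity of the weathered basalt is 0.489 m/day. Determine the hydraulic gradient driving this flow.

0.0131

From Q = K·A·i, i = Q / (K·A) = 13.3 / (0.4890 × 2070) = 0.01314.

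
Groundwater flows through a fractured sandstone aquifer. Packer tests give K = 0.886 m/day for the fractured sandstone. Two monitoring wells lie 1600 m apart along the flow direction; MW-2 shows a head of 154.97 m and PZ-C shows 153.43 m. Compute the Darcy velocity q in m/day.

Hydraulic gradient i = (154.97 − 153.43) / 1600 = 1.54 / 1600 = 0.0009625.
Specific discharge q = K · i = 0.8860 × 0.0009625 = 0.0008528 m/day.

0.000853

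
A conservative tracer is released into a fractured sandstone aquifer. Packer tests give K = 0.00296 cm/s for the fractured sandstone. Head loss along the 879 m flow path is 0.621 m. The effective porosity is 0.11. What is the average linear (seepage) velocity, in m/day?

0.0164

Convert K: 0.00296 cm/s × 864 = 2.557 m/day.
Hydraulic gradient i = Δh / L = 0.621 / 879 = 0.0007065.
Darcy flux q = K · i = 2.557 × 0.0007065 = 0.001807 m/day.
Seepage velocity v = q / n_e = 0.001807 / 0.11 = 0.01643 m/day.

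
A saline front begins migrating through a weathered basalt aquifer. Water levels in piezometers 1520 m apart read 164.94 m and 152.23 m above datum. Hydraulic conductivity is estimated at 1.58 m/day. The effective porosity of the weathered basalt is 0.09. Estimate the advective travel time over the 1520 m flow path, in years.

28.3

Hydraulic gradient i = (164.94 − 152.23) / 1520 = 12.71 / 1520 = 0.008362.
Darcy flux q = K · i = 1.580 × 0.008362 = 0.01321 m/day.
Seepage velocity v = q / n_e = 0.01321 / 0.09 = 0.1468 m/day.
Travel time t = L / v = 1520 / 0.1468 = 10354 days = 28.35 years.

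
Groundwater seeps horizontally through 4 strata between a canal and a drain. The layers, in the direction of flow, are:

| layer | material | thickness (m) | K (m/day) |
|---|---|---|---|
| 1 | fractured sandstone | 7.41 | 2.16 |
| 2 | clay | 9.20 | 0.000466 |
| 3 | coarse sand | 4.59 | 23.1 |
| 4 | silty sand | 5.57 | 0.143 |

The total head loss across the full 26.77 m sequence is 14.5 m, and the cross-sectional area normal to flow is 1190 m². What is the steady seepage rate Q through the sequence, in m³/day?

Flow is perpendicular to layering, so the layers act in series and the equivalent K is the thickness-weighted harmonic mean.
Total thickness L = 7.41 + 9.20 + 4.59 + 5.57 = 26.77 m.
Σ(b_i/K_i) = 7.41/2.16 + 9.20/0.000466 + 4.59/23.1 + 5.57/0.143 = 19785 d.
K_eq = L / Σ(b_i/K_i) = 26.77 / 19785 = 0.001353 m/day.
Q = K_eq · A · (Δh/L) = 0.001353 × 1190 × (14.5/26.77) = 0.8721 m³/day.

0.872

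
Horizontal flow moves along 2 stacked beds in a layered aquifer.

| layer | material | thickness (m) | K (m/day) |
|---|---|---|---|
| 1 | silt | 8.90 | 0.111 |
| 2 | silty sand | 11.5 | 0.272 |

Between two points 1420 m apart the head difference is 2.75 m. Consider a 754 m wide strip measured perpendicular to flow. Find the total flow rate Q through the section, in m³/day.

6.01

Flow is parallel to layering, so each bed carries its own Darcy discharge and the transmissivities add.
Σ(K_i·b_i) = 0.111×8.90 + 0.272×11.5 = 4.116 m²/day.
Hydraulic gradient i = Δh / L = 2.75 / 1420 = 0.001937.
Q = Σ(K_i·b_i) · W · i = 4.116 × 754 × 0.001937 = 6.010 m³/day.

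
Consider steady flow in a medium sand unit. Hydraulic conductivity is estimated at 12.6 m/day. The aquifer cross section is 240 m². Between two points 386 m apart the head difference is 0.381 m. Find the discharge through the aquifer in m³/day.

2.98

Hydraulic gradient i = Δh / L = 0.381 / 386 = 0.0009870.
Darcy's law: Q = K · A · i = 12.60 × 240.0 × 0.0009870 = 2.985 m³/day.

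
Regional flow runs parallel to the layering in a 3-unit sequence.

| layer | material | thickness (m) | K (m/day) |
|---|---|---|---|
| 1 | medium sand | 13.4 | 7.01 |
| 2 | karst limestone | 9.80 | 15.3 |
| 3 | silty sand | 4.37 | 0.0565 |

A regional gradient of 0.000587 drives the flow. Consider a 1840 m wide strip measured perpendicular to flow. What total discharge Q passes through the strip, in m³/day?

Flow is parallel to layering, so each bed carries its own Darcy discharge and the transmissivities add.
Σ(K_i·b_i) = 7.01×13.4 + 15.3×9.80 + 0.0565×4.37 = 244.1 m²/day.
Hydraulic gradient i = 0.000587.
Q = Σ(K_i·b_i) · W · i = 244.1 × 1840 × 0.0005870 = 263.7 m³/day.

264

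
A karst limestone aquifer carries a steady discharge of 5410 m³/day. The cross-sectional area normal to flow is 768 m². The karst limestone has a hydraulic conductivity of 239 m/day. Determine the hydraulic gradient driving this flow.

From Q = K·A·i, i = Q / (K·A) = 5410 / (239.0 × 768.0) = 0.02947.

0.0295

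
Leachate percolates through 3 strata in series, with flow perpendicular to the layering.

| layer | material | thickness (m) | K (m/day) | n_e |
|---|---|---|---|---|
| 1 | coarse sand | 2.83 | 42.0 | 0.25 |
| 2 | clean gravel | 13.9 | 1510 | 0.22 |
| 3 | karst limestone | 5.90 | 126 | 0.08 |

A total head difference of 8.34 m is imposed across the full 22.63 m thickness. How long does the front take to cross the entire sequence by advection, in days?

0.0627

With flow normal to the layers, continuity requires the same specific discharge q through every layer.
Σ(b_i/K_i) = 2.83/42.0 + 13.9/1510 + 5.90/126 = 0.1234 d.
q = Δh / Σ(b_i/K_i) = 8.34 / 0.1234 = 67.58 m/day.
In each layer the seepage velocity is v_i = q/n_i, so the layer transit time is t_i = b_i·n_i / q:
  layer 1 (coarse sand): t_1 = 2.83 × 0.25 / 67.58 = 0.01047 d
  layer 2 (clean gravel): t_2 = 13.9 × 0.22 / 67.58 = 0.04525 d
  layer 3 (karst limestone): t_3 = 5.90 × 0.08 / 67.58 = 0.006984 d
Total t = Σ t_i = 0.06270 days.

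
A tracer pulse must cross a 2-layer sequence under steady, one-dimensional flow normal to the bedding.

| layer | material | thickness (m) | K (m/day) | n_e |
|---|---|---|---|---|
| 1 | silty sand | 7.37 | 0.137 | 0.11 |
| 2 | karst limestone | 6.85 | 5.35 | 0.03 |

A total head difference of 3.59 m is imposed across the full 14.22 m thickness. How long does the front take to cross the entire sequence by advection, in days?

15.6

With flow normal to the layers, continuity requires the same specific discharge q through every layer.
Σ(b_i/K_i) = 7.37/0.137 + 6.85/5.35 = 55.08 d.
q = Δh / Σ(b_i/K_i) = 3.59 / 55.08 = 0.06518 m/day.
In each layer the seepage velocity is v_i = q/n_i, so the layer transit time is t_i = b_i·n_i / q:
  layer 1 (silty sand): t_1 = 7.37 × 0.11 / 0.06518 = 12.44 d
  layer 2 (karst limestone): t_2 = 6.85 × 0.03 / 0.06518 = 3.153 d
Total t = Σ t_i = 15.59 days.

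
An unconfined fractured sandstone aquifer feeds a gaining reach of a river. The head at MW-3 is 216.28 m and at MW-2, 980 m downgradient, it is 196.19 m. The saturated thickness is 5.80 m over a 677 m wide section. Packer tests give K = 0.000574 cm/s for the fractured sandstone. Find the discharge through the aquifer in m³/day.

Convert K: 0.000574 cm/s × 864 = 0.4959 m/day.
Cross-sectional area A = 677 × 5.80 = 3927 m².
Hydraulic gradient i = (216.28 − 196.19) / 980 = 20.09 / 980 = 0.02050.
Darcy's law: Q = K · A · i = 0.4959 × 3927 × 0.02050 = 39.92 m³/day.

39.9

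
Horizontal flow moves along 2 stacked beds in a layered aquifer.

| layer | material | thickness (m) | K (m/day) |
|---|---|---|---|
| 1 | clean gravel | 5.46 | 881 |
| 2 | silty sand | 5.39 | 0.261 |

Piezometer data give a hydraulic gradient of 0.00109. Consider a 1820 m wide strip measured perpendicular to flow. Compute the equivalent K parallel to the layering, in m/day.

Flow is parallel to layering, so each bed carries its own Darcy discharge and the transmissivities add.
Σ(K_i·b_i) = 881×5.46 + 0.261×5.39 = 4812 m²/day.
Total thickness b = 10.85 m, so K_eq = Σ(K_i·b_i)/b = 443.5 m/day.

443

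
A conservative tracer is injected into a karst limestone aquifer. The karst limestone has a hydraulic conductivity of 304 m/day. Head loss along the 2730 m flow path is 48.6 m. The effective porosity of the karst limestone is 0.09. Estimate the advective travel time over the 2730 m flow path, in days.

Hydraulic gradient i = Δh / L = 48.6 / 2730 = 0.01780.
Darcy flux q = K · i = 304.0 × 0.01780 = 5.412 m/day.
Seepage velocity v = q / n_e = 5.412 / 0.09 = 60.13 m/day.
Travel time t = L / v = 2730 / 60.13 = 45.40 days.

45.4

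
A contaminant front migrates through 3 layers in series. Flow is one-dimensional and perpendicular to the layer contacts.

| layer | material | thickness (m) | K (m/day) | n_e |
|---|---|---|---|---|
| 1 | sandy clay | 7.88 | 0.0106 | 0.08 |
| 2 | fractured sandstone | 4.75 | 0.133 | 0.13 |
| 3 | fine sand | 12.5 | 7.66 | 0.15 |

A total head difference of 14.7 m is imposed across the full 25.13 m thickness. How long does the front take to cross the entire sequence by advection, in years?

0.454

With flow normal to the layers, continuity requires the same specific discharge q through every layer.
Σ(b_i/K_i) = 7.88/0.0106 + 4.75/0.133 + 12.5/7.66 = 780.7 d.
q = Δh / Σ(b_i/K_i) = 14.7 / 780.7 = 0.01883 m/day.
In each layer the seepage velocity is v_i = q/n_i, so the layer transit time is t_i = b_i·n_i / q:
  layer 1 (sandy clay): t_1 = 7.88 × 0.08 / 0.01883 = 33.48 d
  layer 2 (fractured sandstone): t_2 = 4.75 × 0.13 / 0.01883 = 32.80 d
  layer 3 (fine sand): t_3 = 12.5 × 0.15 / 0.01883 = 99.58 d
Total t = Σ t_i = 165.9 days = 0.4541 years.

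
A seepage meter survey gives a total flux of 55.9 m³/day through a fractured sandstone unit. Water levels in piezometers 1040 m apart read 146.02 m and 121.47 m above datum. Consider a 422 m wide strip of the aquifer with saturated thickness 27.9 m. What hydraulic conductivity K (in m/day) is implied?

Cross-sectional area A = 422 × 27.9 = 11774 m².
Hydraulic gradient i = (146.02 − 121.47) / 1040 = 24.55 / 1040 = 0.02361.
From Q = K·A·i, K = Q / (A·i) = 55.9 / (11774 × 0.02361) = 0.2011 m/day.

0.201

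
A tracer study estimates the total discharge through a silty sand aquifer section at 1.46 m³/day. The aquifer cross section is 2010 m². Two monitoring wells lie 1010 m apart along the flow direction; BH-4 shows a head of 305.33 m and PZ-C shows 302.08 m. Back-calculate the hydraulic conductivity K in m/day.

0.226

Hydraulic gradient i = (305.33 − 302.08) / 1010 = 3.25 / 1010 = 0.003218.
From Q = K·A·i, K = Q / (A·i) = 1.46 / (2010 × 0.003218) = 0.2257 m/day.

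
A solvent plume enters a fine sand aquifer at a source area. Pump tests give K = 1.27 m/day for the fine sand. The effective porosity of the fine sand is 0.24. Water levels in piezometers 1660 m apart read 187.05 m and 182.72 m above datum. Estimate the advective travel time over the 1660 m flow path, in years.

Hydraulic gradient i = (187.05 − 182.72) / 1660 = 4.33 / 1660 = 0.002608.
Darcy flux q = K · i = 1.270 × 0.002608 = 0.003313 m/day.
Seepage velocity v = q / n_e = 0.003313 / 0.24 = 0.01380 m/day.
Travel time t = L / v = 1660 / 0.01380 = 1.203e+05 days = 329.3 years.

329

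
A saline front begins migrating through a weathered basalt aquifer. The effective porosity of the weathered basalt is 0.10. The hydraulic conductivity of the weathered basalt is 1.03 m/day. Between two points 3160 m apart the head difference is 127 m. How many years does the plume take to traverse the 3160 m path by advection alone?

Hydraulic gradient i = Δh / L = 127 / 3160 = 0.04019.
Darcy flux q = K · i = 1.030 × 0.04019 = 0.04140 m/day.
Seepage velocity v = q / n_e = 0.04140 / 0.10 = 0.4140 m/day.
Travel time t = L / v = 3160 / 0.4140 = 7634 days = 20.90 years.

20.9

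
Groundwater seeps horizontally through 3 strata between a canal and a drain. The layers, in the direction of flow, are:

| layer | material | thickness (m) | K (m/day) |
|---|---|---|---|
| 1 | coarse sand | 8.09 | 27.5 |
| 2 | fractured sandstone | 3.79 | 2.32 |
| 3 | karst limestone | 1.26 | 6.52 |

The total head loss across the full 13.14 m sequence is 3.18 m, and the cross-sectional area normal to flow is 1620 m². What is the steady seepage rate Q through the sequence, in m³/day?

Flow is perpendicular to layering, so the layers act in series and the equivalent K is the thickness-weighted harmonic mean.
Total thickness L = 8.09 + 3.79 + 1.26 = 13.14 m.
Σ(b_i/K_i) = 8.09/27.5 + 3.79/2.32 + 1.26/6.52 = 2.121 d.
K_eq = L / Σ(b_i/K_i) = 13.14 / 2.121 = 6.195 m/day.
Q = K_eq · A · (Δh/L) = 6.195 × 1620 × (3.18/13.14) = 2429 m³/day.

2430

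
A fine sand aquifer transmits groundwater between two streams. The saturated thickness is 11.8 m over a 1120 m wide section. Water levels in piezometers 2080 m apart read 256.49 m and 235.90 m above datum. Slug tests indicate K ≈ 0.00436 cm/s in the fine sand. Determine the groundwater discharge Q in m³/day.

493

Convert K: 0.00436 cm/s × 864 = 3.767 m/day.
Cross-sectional area A = 1120 × 11.8 = 13216 m².
Hydraulic gradient i = (256.49 − 235.90) / 2080 = 20.59 / 2080 = 0.009899.
Darcy's law: Q = K · A · i = 3.767 × 13216 × 0.009899 = 492.8 m³/day.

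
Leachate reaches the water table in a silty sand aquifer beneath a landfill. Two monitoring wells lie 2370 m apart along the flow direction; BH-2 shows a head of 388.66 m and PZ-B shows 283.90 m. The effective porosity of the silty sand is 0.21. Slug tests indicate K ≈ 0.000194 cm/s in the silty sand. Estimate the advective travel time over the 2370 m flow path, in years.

184

Convert K: 0.000194 cm/s × 864 = 0.1676 m/day.
Hydraulic gradient i = (388.66 − 283.90) / 2370 = 104.76 / 2370 = 0.04420.
Darcy flux q = K · i = 0.1676 × 0.04420 = 0.007409 m/day.
Seepage velocity v = q / n_e = 0.007409 / 0.21 = 0.03528 m/day.
Travel time t = L / v = 2370 / 0.03528 = 67175 days = 183.9 years.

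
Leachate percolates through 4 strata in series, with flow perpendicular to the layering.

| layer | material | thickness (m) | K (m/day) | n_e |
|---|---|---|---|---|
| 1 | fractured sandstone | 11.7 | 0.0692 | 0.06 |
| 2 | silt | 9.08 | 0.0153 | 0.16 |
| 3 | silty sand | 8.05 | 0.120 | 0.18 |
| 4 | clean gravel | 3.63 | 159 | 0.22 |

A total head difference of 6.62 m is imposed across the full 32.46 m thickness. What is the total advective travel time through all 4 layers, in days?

With flow normal to the layers, continuity requires the same specific discharge q through every layer.
Σ(b_i/K_i) = 11.7/0.0692 + 9.08/0.0153 + 8.05/0.120 + 3.63/159 = 829.6 d.
q = Δh / Σ(b_i/K_i) = 6.62 / 829.6 = 0.007979 m/day.
In each layer the seepage velocity is v_i = q/n_i, so the layer transit time is t_i = b_i·n_i / q:
  layer 1 (fractured sandstone): t_1 = 11.7 × 0.06 / 0.007979 = 87.98 d
  layer 2 (silt): t_2 = 9.08 × 0.16 / 0.007979 = 182.1 d
  layer 3 (silty sand): t_3 = 8.05 × 0.18 / 0.007979 = 181.6 d
  layer 4 (clean gravel): t_4 = 3.63 × 0.22 / 0.007979 = 100.1 d
Total t = Σ t_i = 551.7 days.

552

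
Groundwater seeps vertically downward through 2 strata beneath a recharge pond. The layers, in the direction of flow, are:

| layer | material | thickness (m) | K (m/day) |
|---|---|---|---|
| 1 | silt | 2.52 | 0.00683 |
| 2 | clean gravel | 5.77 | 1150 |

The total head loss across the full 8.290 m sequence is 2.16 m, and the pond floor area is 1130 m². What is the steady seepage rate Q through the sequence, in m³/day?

6.62

Flow is perpendicular to layering, so the layers act in series and the equivalent K is the thickness-weighted harmonic mean.
Total thickness L = 2.52 + 5.77 = 8.290 m.
Σ(b_i/K_i) = 2.52/0.00683 + 5.77/1150 = 369.0 d.
K_eq = L / Σ(b_i/K_i) = 8.290 / 369.0 = 0.02247 m/day.
Q = K_eq · A · (Δh/L) = 0.02247 × 1130 × (2.16/8.290) = 6.615 m³/day.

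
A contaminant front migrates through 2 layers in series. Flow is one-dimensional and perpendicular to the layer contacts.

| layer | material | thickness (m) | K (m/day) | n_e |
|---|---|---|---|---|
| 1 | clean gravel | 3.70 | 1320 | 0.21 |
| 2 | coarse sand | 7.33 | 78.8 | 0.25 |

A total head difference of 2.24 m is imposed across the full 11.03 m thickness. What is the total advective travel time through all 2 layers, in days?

With flow normal to the layers, continuity requires the same specific discharge q through every layer.
Σ(b_i/K_i) = 3.70/1320 + 7.33/78.8 = 0.09582 d.
q = Δh / Σ(b_i/K_i) = 2.24 / 0.09582 = 23.38 m/day.
In each layer the seepage velocity is v_i = q/n_i, so the layer transit time is t_i = b_i·n_i / q:
  layer 1 (clean gravel): t_1 = 3.70 × 0.21 / 23.38 = 0.03324 d
  layer 2 (coarse sand): t_2 = 7.33 × 0.25 / 23.38 = 0.07839 d
Total t = Σ t_i = 0.1116 days.

0.112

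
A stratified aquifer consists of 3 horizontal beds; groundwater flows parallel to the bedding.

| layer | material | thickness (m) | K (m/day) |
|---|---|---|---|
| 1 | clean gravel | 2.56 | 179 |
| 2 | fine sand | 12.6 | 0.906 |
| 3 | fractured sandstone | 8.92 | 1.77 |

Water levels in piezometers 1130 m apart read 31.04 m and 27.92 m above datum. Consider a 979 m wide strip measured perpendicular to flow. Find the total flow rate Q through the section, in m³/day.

1310

Flow is parallel to layering, so each bed carries its own Darcy discharge and the transmissivities add.
Σ(K_i·b_i) = 179×2.56 + 0.906×12.6 + 1.77×8.92 = 485.4 m²/day.
Hydraulic gradient i = (31.04 − 27.92) / 1130 = 3.12 / 1130 = 0.002761.
Q = Σ(K_i·b_i) · W · i = 485.4 × 979 × 0.002761 = 1312 m³/day.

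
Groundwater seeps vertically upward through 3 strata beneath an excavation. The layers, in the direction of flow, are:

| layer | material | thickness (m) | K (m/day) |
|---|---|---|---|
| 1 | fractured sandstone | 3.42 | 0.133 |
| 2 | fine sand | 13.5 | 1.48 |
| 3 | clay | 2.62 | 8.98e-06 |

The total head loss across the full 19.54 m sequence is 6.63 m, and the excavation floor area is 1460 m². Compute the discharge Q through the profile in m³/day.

Flow is perpendicular to layering, so the layers act in series and the equivalent K is the thickness-weighted harmonic mean.
Total thickness L = 3.42 + 13.5 + 2.62 = 19.54 m.
Σ(b_i/K_i) = 3.42/0.133 + 13.5/1.48 + 2.62/8.98e-06 = 2.918e+05 d.
K_eq = L / Σ(b_i/K_i) = 19.54 / 2.918e+05 = 6.696e-05 m/day.
Q = K_eq · A · (Δh/L) = 6.696e-05 × 1460 × (6.63/19.54) = 0.03317 m³/day.

0.0332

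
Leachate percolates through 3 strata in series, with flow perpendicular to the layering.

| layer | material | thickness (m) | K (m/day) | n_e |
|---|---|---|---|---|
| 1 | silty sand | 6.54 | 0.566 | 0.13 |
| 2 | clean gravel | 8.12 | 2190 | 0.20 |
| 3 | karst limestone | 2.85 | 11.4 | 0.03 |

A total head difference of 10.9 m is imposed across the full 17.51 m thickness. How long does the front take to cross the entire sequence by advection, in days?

With flow normal to the layers, continuity requires the same specific discharge q through every layer.
Σ(b_i/K_i) = 6.54/0.566 + 8.12/2190 + 2.85/11.4 = 11.81 d.
q = Δh / Σ(b_i/K_i) = 10.9 / 11.81 = 0.9231 m/day.
In each layer the seepage velocity is v_i = q/n_i, so the layer transit time is t_i = b_i·n_i / q:
  layer 1 (silty sand): t_1 = 6.54 × 0.13 / 0.9231 = 0.9211 d
  layer 2 (clean gravel): t_2 = 8.12 × 0.20 / 0.9231 = 1.759 d
  layer 3 (karst limestone): t_3 = 2.85 × 0.03 / 0.9231 = 0.09263 d
Total t = Σ t_i = 2.773 days.

2.77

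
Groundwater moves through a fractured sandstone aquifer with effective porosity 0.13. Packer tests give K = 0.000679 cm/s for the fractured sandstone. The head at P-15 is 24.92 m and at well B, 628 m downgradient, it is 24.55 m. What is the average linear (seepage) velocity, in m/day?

0.00266

Convert K: 0.000679 cm/s × 864 = 0.5867 m/day.
Hydraulic gradient i = (24.92 − 24.55) / 628 = 0.37 / 628 = 0.0005892.
Darcy flux q = K · i = 0.5867 × 0.0005892 = 0.0003456 m/day.
Seepage velocity v = q / n_e = 0.0003456 / 0.13 = 0.002659 m/day.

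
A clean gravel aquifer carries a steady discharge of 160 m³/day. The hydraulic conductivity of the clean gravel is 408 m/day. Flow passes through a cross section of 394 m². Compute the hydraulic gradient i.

From Q = K·A·i, i = Q / (K·A) = 160 / (408.0 × 394.0) = 0.0009953.

0.000995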